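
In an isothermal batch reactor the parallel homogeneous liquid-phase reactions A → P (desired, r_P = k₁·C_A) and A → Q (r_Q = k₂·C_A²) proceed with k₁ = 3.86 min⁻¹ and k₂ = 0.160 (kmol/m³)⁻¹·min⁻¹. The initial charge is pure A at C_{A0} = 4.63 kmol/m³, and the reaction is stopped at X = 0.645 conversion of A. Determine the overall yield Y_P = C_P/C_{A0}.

C_A = C_{A0}(1−X) = 1.644 kmol/m³.
Along a PFR/batch, dC_P/dC_A = −r_P/(r_P+r_Q) = −k₁/(k₁+k₂·C_A).
Integrating from C_{A0} to C_A: C_P = (3.86/0.160)·ln[(3.86+0.160·4.63)/(3.86+0.160·1.64)] = 24.12·ln(4.601/4.123) = 2.645 kmol/m³.
Y_P = C_P/C_{A0} = 2.645/4.63 = 0.571.

0.571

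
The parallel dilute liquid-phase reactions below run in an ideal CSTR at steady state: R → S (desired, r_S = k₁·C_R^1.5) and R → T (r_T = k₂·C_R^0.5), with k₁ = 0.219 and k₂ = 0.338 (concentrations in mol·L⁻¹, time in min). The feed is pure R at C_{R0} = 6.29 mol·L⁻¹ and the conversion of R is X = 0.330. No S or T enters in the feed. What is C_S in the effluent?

1.52 mol·L⁻¹

Exit C_R = C_{R0}(1−X) = 6.29×0.670 = 4.214 mol·L⁻¹.
A CSTR operates uniformly at the exit composition, giving r_S = 1.895 and r_T = 0.6939 (each k·C_R^n at C_R = 4.214).
Fraction of consumed R going to S: r_S/(r_S+r_T) = 0.7319.
C_S = 0.7319·C_{R0}·X = 0.7319×6.29×0.330 = 1.52 mol·L⁻¹.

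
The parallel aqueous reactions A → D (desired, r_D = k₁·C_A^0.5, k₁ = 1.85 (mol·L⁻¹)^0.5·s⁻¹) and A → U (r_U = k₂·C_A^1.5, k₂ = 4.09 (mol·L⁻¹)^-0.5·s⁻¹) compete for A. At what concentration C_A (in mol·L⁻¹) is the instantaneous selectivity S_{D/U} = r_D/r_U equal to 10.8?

0.0419 mol·L⁻¹

S_{D/U} = (k₁/k₂)·C_A⁻¹ ⇒ C_A = (S·k₂/k₁)^(-1).
= (10.8×4.09/1.85)^(-1) = (23.88)^(-1) = 0.0419 mol·L⁻¹.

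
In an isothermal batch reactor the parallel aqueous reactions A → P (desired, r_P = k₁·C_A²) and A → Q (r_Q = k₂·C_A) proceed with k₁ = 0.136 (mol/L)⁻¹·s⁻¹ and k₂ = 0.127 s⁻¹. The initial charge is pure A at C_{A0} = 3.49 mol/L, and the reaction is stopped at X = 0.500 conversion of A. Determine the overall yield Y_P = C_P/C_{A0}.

0.366

C_A = C_{A0}(1−X) = 1.745 mol/L.
Along a PFR/batch, dC_Q/dC_A = −r_Q/(r_P+r_Q) = −k₂/(k₂+k₁·C_A).
Integrating from C_{A0} to C_A: C_Q = (0.127/0.136)·ln[(0.127+0.136·3.49)/(0.127+0.136·1.75)] = 0.9338·ln(0.6016/0.3643) = 0.4684 mol/L.
Then C_P = (C_{A0}−C_A) − C_Q = 1.745 − 0.4684 = 1.277 mol/L.
Y_P = C_P/C_{A0} = 1.277/3.49 = 0.366.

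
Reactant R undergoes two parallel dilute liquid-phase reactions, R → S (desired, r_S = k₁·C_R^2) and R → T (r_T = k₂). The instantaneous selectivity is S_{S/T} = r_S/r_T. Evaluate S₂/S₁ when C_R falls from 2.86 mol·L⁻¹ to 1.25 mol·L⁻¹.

S_{S/T} = (k₁/k₂)·C_R^2, so S₂/S₁ = (C_{R,2}/C_{R,1})^2.
= (1.25/2.86)^2 = (0.4371)^2 = 0.191.

0.191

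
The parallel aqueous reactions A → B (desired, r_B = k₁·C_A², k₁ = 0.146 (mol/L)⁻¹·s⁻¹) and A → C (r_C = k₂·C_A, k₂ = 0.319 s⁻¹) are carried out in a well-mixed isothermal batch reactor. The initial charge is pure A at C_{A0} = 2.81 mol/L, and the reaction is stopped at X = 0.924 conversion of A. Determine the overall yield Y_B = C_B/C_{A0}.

C_A = C_{A0}(1−X) = 0.2136 mol/L.
Along a PFR/batch, dC_C/dC_A = −r_C/(r_B+r_C) = −k₂/(k₂+k₁·C_A).
Integrating from C_{A0} to C_A: C_C = (0.319/0.146)·ln[(0.319+0.146·2.81)/(0.319+0.146·0.214)] = 2.185·ln(0.7293/0.3502) = 1.603 mol/L.
Then C_B = (C_{A0}−C_A) − C_C = 2.596 − 1.603 = 0.9936 mol/L.
Y_B = C_B/C_{A0} = 0.9936/2.81 = 0.354.

0.354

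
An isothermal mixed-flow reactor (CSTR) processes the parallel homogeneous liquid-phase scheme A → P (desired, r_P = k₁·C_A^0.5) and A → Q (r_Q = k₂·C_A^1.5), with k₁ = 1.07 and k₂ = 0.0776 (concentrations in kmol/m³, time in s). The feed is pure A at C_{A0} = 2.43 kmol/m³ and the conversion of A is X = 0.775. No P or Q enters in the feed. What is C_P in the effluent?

Exit C_A = C_{A0}(1−X) = 2.43×0.225 = 0.5467 kmol/m³.
In a CSTR the entire volume is at exit conditions, so r_P = 1.07×0.5467^0.5 = 0.7912 and r_Q = 0.0776×0.5467^1.5 = 0.03137.
Fraction of consumed A going to P: r_P/(r_P+r_Q) = 0.9619.
C_P = 0.9619·C_{A0}·X = 0.9619×2.43×0.775 = 1.81 kmol/m³.

1.81 kmol/m³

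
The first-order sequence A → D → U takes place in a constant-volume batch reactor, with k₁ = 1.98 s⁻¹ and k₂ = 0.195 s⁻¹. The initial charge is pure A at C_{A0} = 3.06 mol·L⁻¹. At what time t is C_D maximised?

1.30 s

The intermediate peaks when r₁ = r₂, i.e. k₁e^(−k₁t) = k₂e^(−k₂t), giving t_opt = ln(k₂/k₁)/(k₂−k₁).
= ln(0.195/1.98)/(0.195−1.98) = ln(0.09848)/-1.785 = -2.318/-1.785 = 1.30 s.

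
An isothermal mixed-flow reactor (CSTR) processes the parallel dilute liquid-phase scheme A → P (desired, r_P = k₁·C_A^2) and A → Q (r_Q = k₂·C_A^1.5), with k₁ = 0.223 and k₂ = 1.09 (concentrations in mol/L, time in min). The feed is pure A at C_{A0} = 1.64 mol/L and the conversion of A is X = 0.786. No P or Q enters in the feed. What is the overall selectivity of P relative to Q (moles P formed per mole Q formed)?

Exit C_A = C_{A0}(1−X) = 1.64×0.214 = 0.3510 mol/L.
In a CSTR the entire volume is at exit conditions, so r_P = 0.223×0.3510^2 = 0.02747 and r_Q = 1.09×0.3510^1.5 = 0.2266.
Overall selectivity = C_P/C_Q = r_Pτ/(r_Qτ) = r_P/r_Q = 0.121.

0.121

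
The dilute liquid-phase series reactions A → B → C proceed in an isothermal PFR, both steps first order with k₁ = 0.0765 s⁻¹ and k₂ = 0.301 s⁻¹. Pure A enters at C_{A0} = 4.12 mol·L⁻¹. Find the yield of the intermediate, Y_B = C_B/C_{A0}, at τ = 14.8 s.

0.106

Solving the coupled first-order balances gives C_B(τ) = [k₁/(k₂−k₁)]·C_{A0}·(e^(−k₁τ) − e^(−k₂τ)).
e^(−k₁τ) = e^(−0.0765×14.8) = e^(−1.132) = 0.3223; e^(−k₂τ) = e^(−4.455) = 0.01162.
C_B = 0.0765×4.12/(0.301−0.0765) × (0.3223−0.01162) = 1.404×0.3107 = 0.4362 mol·L⁻¹.
Y_B = C_B/C_{A0} = 0.4362/4.12 = 0.106.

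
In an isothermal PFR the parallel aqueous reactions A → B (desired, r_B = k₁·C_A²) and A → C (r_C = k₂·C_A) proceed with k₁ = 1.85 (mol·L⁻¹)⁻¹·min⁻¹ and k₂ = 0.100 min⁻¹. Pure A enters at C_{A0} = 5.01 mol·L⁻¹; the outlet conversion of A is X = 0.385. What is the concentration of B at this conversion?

1.90 mol·L⁻¹

C_A = C_{A0}(1−X) = 3.081 mol·L⁻¹.
Along a PFR/batch, dC_C/dC_A = −r_C/(r_B+r_C) = −k₂/(k₂+k₁·C_A).
Integrating from C_{A0} to C_A: C_C = (0.100/1.85)·ln[(0.100+1.85·5.01)/(0.100+1.85·3.08)] = 0.05405·ln(9.368/5.800) = 0.02592 mol·L⁻¹.
Then C_B = (C_{A0}−C_A) − C_C = 1.929 − 0.02592 = 1.903 mol·L⁻¹.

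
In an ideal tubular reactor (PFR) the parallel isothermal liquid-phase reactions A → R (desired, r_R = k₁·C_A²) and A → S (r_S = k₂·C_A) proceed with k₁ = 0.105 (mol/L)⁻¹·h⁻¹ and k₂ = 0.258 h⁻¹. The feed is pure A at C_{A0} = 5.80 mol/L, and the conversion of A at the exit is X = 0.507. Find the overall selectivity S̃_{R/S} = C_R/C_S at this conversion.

1.72

C_A = C_{A0}(1−X) = 2.859 mol/L.
Along a PFR/batch, dC_S/dC_A = −r_S/(r_R+r_S) = −k₂/(k₂+k₁·C_A).
Integrating from C_{A0} to C_A: C_S = (0.258/0.105)·ln[(0.258+0.105·5.80)/(0.258+0.105·2.86)] = 2.457·ln(0.8670/0.5582) = 1.082 mol/L.
Then C_R = (C_{A0}−C_A) − C_S = 2.941 − 1.082 = 1.859 mol/L.
S̃_{R/S} = C_R/C_S = 1.859/1.082 = 1.72.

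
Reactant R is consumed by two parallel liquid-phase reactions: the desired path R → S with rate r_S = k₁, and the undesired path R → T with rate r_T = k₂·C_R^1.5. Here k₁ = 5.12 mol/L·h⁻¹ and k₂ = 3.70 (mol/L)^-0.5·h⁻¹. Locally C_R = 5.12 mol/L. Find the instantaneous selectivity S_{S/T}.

S_{S/T} = r_S/r_T = (k₁)/(k₂·C_R^1.5) = (k₁/k₂)·C_R^-1.5.
= (5.12) / (3.70×5.120^1.5) = 5.120/42.87 = 0.119.

0.119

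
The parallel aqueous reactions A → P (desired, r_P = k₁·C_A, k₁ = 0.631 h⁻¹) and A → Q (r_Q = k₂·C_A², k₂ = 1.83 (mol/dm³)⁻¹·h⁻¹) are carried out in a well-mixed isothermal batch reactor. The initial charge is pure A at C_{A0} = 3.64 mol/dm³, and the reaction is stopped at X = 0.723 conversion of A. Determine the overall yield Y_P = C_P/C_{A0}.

0.102

C_A = C_{A0}(1−X) = 1.008 mol/dm³.
Along a PFR/batch, dC_P/dC_A = −r_P/(r_P+r_Q) = −k₁/(k₁+k₂·C_A).
Integrating from C_{A0} to C_A: C_P = (0.631/1.83)·ln[(0.631+1.83·3.64)/(0.631+1.83·1.01)] = 0.3448·ln(7.292/2.476) = 0.3724 mol/dm³.
Y_P = C_P/C_{A0} = 0.3724/3.64 = 0.102.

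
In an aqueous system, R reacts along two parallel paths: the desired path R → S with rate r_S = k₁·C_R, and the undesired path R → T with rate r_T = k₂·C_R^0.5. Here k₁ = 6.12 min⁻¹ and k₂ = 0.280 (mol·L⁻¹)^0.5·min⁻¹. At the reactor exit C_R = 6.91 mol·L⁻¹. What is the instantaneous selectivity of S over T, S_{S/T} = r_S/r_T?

S_{S/T} = r_S/r_T = (k₁·C_R)/(k₂·C_R^0.5) = (k₁/k₂)·C_R^0.5.
= (6.12×6.910) / (0.280×6.910^0.5) = 42.29/0.7360 = 57.5.

57.5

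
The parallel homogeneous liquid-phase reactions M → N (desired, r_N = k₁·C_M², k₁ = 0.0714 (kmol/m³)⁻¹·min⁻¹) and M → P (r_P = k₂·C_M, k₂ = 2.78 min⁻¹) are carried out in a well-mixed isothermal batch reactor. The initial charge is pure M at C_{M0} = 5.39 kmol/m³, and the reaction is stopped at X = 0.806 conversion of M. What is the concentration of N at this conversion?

C_M = C_{M0}(1−X) = 1.046 kmol/m³.
Along a PFR/batch, dC_P/dC_M = −r_P/(r_N+r_P) = −k₂/(k₂+k₁·C_M).
Integrating from C_{M0} to C_M: C_P = (2.78/0.0714)·ln[(2.78+0.0714·5.39)/(2.78+0.0714·1.05)] = 38.94·ln(3.165/2.855) = 4.016 kmol/m³.
Then C_N = (C_{M0}−C_M) − C_P = 4.344 − 4.016 = 0.3281 kmol/m³.

0.328 kmol/m³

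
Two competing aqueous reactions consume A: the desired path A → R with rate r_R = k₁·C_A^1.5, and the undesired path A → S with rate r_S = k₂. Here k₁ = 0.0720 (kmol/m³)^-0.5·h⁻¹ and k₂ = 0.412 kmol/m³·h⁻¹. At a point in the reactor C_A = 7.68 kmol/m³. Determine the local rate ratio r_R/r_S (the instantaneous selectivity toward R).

S_{R/S} = r_R/r_S = (k₁·C_A^1.5)/(k₂) = (k₁/k₂)·C_A^1.5.
= (0.0720×7.680^1.5) / (0.412) = 1.532/0.4120 = 3.72.

3.72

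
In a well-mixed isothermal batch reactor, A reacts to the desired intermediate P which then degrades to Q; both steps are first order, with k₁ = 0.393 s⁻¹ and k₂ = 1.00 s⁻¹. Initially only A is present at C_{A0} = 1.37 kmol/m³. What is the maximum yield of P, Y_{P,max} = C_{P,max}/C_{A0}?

For a first-order series the maximum intermediate yield is C_{P,max}/C_{A0} = (k₁/k₂)^[k₂/(k₂−k₁)].
= (0.393/1.00)^(1.00/(1.00−0.393)) = (0.3930)^(1.647) = 0.2147.

0.215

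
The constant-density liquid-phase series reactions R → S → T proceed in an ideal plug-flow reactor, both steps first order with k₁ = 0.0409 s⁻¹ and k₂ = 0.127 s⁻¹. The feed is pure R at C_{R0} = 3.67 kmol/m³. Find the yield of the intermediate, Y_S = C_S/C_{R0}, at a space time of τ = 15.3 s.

For first-order series with pure R initially, C_S(τ) = k₁C_{R0}/(k₂−k₁)·(e^(−k₁τ) − e^(−k₂τ)).
e^(−k₁τ) = e^(−0.0409×15.3) = e^(−0.6258) = 0.5348; e^(−k₂τ) = e^(−1.943) = 0.1433.
C_S = 0.0409×3.67/(0.127−0.0409) × (0.5348−0.1433) = 1.743×0.3916 = 0.6827 kmol/m³.
Y_S = C_S/C_{R0} = 0.6827/3.67 = 0.186.

0.186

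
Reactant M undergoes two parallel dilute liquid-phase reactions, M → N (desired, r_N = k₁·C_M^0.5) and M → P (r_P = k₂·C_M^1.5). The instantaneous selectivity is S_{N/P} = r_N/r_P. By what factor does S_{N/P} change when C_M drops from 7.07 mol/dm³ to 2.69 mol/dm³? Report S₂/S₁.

2.63

S_{N/P} = (k₁/k₂)·C_M⁻¹, so S₂/S₁ = (C_{M,2}/C_{M,1})⁻¹.
= 7.07/2.69 = 2.63.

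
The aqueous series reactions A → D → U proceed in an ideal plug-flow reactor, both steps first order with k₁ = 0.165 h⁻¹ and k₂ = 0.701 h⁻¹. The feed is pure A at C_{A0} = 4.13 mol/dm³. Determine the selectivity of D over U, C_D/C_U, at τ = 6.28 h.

0.195

Solving the coupled first-order balances gives C_D(τ) = [k₁/(k₂−k₁)]·C_{A0}·(e^(−k₁τ) − e^(−k₂τ)).
e^(−k₁τ) = e^(−0.165×6.28) = e^(−1.036) = 0.3548; e^(−k₂τ) = e^(−4.402) = 0.01225.
C_D = 0.165×4.13/(0.701−0.165) × (0.3548−0.01225) = 1.271×0.3426 = 0.4355 mol/dm³.
C_A = C_{A0}e^(−k₁τ) = 1.465 mol/dm³, so C_U = C_{A0}−C_A−C_D = 2.229 mol/dm³; C_D/C_U = 0.195.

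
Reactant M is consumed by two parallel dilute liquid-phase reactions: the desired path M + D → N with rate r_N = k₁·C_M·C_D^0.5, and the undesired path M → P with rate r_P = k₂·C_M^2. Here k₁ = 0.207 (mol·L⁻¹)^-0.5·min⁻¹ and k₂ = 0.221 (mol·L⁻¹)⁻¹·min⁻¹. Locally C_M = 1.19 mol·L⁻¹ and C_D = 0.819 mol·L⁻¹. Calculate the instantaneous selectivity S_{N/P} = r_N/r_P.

0.712

S_{N/P} = r_N/r_P = (k₁·C_M·C_D^0.5)/(k₂·C_M^2) = (k₁/k₂)·C_M⁻¹·C_D^0.5.
= (0.207×1.190×0.8190^0.5) / (0.221×1.190^2) = 0.2229/0.3130 = 0.712.
The undesired path is higher order in M, so low C_M (CSTR or dilute feed) favours N.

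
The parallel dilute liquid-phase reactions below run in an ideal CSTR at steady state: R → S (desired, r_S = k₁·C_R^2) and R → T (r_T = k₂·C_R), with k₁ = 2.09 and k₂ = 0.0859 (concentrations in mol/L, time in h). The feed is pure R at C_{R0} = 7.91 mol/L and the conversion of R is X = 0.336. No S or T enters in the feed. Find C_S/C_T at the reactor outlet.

Exit C_R = C_{R0}(1−X) = 7.91×0.664 = 5.252 mol/L.
Rates in a CSTR are evaluated at the outlet concentration: r_S = 2.09×5.252^2 = 57.65, r_T = 0.0859×5.252 = 0.4512.
Overall selectivity = C_S/C_T = r_Sτ/(r_Tτ) = r_S/r_T = 128.

128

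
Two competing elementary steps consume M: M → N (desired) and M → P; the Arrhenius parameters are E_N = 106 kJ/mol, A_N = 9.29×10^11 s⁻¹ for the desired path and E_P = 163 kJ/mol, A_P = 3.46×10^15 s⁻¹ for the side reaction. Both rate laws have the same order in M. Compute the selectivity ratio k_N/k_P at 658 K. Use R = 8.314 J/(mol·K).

With equal orders, S_{N/P} = k_N/k_P = (A_N/A_P)·exp[(E_P−E_N)/(RT)].
(E_P−E_N)/(RT) = (163−106)×10³/(8.314×658) = 57000/5471 = 10.42.
k_N/k_P = (9.29×10^11/3.46×10^15)·exp(10.42) = 2.685×10^-4 × 33500 = 8.99.

8.99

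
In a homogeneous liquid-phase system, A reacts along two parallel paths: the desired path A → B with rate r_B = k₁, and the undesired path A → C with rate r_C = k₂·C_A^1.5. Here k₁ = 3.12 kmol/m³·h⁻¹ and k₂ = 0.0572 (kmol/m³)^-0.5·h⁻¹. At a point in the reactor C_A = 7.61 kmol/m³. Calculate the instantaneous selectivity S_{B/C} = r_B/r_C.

2.60

S_{B/C} = r_B/r_C = (k₁)/(k₂·C_A^1.5) = (k₁/k₂)·C_A^-1.5.
= (3.12) / (0.0572×7.610^1.5) = 3.120/1.201 = 2.60.
The undesired path is higher order in A, so low C_A (CSTR or dilute feed) favours B.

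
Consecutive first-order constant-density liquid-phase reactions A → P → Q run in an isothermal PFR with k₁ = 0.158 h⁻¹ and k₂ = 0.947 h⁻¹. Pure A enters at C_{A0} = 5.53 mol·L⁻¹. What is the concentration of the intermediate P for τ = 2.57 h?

0.641 mol·L⁻¹

Solving the coupled first-order balances gives C_P(τ) = [k₁/(k₂−k₁)]·C_{A0}·(e^(−k₁τ) − e^(−k₂τ)).
e^(−k₁τ) = e^(−0.158×2.57) = e^(−0.4061) = 0.6663; e^(−k₂τ) = e^(−2.434) = 0.08770.
C_P = 0.158×5.53/(0.947−0.158) × (0.6663−0.08770) = 1.107×0.5786 = 0.6407 mol·L⁻¹.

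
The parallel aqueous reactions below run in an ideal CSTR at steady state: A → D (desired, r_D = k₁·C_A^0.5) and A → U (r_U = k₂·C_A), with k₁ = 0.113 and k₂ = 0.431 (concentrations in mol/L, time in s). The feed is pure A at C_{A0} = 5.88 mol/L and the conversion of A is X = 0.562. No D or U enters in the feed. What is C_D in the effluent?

0.464 mol/L

Exit C_A = C_{A0}(1−X) = 5.88×0.438 = 2.575 mol/L.
Rates in a CSTR are evaluated at the outlet concentration: r_D = 0.113×2.575^0.5 = 0.1813, r_U = 0.431×2.575 = 1.110.
Fraction of consumed A going to D: r_D/(r_D+r_U) = 0.1404.
C_D = 0.1404·C_{A0}·X = 0.1404×5.88×0.562 = 0.464 mol/L.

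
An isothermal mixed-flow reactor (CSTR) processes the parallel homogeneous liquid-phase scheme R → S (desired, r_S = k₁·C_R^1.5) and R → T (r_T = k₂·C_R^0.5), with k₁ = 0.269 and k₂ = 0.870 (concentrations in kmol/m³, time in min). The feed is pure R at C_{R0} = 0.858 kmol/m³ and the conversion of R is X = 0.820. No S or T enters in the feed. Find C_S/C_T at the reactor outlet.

Exit C_R = C_{R0}(1−X) = 0.858×0.180 = 0.1544 kmol/m³.
In a CSTR the entire volume is at exit conditions, so r_S = 0.269×0.1544^1.5 = 0.01633 and r_T = 0.870×0.1544^0.5 = 0.3419.
Overall selectivity = C_S/C_T = r_Sτ/(r_Tτ) = r_S/r_T = 0.0478.

0.0478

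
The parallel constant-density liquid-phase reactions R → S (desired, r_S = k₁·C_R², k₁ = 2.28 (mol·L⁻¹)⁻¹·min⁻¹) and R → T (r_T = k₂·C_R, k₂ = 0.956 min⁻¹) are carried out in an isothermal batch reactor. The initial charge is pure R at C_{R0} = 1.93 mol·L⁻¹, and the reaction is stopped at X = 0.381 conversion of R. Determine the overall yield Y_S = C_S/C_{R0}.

C_R = C_{R0}(1−X) = 1.195 mol·L⁻¹.
Along a PFR/batch, dC_T/dC_R = −r_T/(r_S+r_T) = −k₂/(k₂+k₁·C_R).
Integrating from C_{R0} to C_R: C_T = (0.956/2.28)·ln[(0.956+2.28·1.93)/(0.956+2.28·1.19)] = 0.4193·ln(5.356/3.680) = 0.1574 mol·L⁻¹.
Then C_S = (C_{R0}−C_R) − C_T = 0.7353 − 0.1574 = 0.5779 mol·L⁻¹.
Y_S = C_S/C_{R0} = 0.5779/1.93 = 0.299.

0.299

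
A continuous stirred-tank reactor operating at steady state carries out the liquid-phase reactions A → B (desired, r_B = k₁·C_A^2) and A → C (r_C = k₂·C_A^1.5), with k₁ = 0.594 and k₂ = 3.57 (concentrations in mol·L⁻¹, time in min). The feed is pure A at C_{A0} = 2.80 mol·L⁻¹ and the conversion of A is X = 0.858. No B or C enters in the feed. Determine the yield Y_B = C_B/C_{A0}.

0.0815

Exit C_A = C_{A0}(1−X) = 2.80×0.142 = 0.3976 mol·L⁻¹.
Rates in a CSTR are evaluated at the outlet concentration: r_B = 0.594×0.3976^2 = 0.09390, r_C = 3.57×0.3976^1.5 = 0.8950.
Fraction of consumed A going to B: r_B/(r_B+r_C) = 0.09495.
C_B = 0.09495·C_{A0}·X = 0.09495×2.80×0.858 = 0.228 mol·L⁻¹; Y_B = C_B/C_{A0} = 0.0815.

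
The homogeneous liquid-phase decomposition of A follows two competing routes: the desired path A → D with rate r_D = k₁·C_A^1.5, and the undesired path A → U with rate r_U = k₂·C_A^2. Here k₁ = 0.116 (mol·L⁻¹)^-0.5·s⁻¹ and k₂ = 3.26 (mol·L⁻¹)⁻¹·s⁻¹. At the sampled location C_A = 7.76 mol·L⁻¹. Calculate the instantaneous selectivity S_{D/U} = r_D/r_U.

0.0128

S_{D/U} = r_D/r_U = (k₁·C_A^1.5)/(k₂·C_A^2) = (k₁/k₂)·C_A^-0.5.
= (0.116×7.760^1.5) / (3.26×7.760^2) = 2.508/196.3 = 0.0128.
The undesired path is higher order in A, so low C_A (CSTR or dilute feed) favours D.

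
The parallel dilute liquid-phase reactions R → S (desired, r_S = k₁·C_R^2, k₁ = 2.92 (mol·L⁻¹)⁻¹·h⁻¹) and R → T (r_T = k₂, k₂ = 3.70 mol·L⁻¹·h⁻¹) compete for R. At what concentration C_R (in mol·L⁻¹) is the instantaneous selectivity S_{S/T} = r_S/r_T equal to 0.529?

0.819 mol·L⁻¹

S_{S/T} = (k₁/k₂)·C_R^2 ⇒ C_R = (S·k₂/k₁)^(0.5).
= (0.529×3.70/2.92)^(0.5) = (0.6703)^(0.5) = 0.819 mol·L⁻¹.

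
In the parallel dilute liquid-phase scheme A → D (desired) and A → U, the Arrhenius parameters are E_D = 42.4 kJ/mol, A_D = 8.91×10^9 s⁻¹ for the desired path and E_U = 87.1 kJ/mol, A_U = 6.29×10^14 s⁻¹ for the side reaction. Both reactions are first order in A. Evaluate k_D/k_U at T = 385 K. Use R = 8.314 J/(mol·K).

16.4

Since both paths have the same order in A, the concentration cancels and S_{D/U} = k_D/k_U = (A_D/A_U)·exp[(E_U−E_D)/(RT)].
(E_U−E_D)/(RT) = (87.1−42.4)×10³/(8.314×385) = 44700/3201 = 13.96.
k_D/k_U = (8.91×10^9/6.29×10^14)·exp(13.96) = 1.417×10^-5 × 1.161×10^6 = 16.4.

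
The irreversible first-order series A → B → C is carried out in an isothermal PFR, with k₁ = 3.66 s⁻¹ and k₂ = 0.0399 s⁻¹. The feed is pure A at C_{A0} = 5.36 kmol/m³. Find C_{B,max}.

5.10 kmol/m³

At the optimum, C_{B,max}/C_{A0} = (k₁/k₂)^[k₂/(k₂−k₁)].
= (3.66/0.0399)^(0.0399/(0.0399−3.66)) = (91.73)^(-0.01102) = 0.9514.
C_{B,max} = 0.9514×5.36 = 5.10 kmol/m³.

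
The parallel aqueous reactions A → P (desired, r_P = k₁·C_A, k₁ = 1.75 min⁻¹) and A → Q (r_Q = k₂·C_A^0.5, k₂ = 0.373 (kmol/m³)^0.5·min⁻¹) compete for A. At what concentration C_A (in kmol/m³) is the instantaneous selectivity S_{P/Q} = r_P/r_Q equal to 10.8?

S_{P/Q} = (k₁/k₂)·C_A^0.5 ⇒ C_A = (S·k₂/k₁)^(2).
= (10.8×0.373/1.75)^(2) = (2.302)^(2) = 5.30 kmol/m³.

5.30 kmol/m³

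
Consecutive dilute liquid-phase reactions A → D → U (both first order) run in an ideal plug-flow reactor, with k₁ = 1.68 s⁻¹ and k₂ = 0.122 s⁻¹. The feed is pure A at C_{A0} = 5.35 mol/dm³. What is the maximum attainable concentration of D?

4.36 mol/dm³

Evaluating C_D at τ_opt = ln(k₂/k₁)/(k₂−k₁) gives C_{D,max}/C_{A0} = (k₁/k₂)^[k₂/(k₂−k₁)].
= (1.68/0.122)^(0.122/(0.122−1.68)) = (13.77)^(-0.07831) = 0.8144.
C_{D,max} = 0.8144×5.35 = 4.36 mol/dm³.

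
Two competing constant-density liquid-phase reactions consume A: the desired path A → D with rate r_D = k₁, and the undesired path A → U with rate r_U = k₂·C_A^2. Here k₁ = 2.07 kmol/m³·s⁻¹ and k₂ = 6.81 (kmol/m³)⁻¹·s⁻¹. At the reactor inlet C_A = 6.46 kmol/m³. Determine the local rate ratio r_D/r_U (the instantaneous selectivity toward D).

S_{D/U} = r_D/r_U = (k₁)/(k₂·C_A^2) = (k₁/k₂)·C_A^-2.
= (2.07) / (6.81×6.460^2) = 2.070/284.2 = 0.00728.

0.00728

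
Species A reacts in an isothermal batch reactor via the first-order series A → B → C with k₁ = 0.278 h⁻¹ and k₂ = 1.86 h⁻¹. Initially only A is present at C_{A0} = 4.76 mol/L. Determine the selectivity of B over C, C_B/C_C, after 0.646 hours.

For first-order series with pure A initially, C_B(t) = k₁C_{A0}/(k₂−k₁)·(e^(−k₁t) − e^(−k₂t)).
e^(−k₁t) = e^(−0.278×0.646) = e^(−0.1796) = 0.8356; e^(−k₂t) = e^(−1.202) = 0.3007.
C_B = 0.278×4.76/(1.86−0.278) × (0.8356−0.3007) = 0.8365×0.5349 = 0.4474 mol/L.
C_A = C_{A0}e^(−k₁t) = 3.978 mol/L, so C_C = C_{A0}−C_A−C_B = 0.3351 mol/L; C_B/C_C = 1.34.

1.34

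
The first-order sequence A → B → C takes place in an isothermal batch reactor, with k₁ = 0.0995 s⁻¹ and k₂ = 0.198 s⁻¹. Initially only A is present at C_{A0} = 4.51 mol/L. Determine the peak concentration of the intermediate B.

Evaluating C_B at t_opt = ln(k₂/k₁)/(k₂−k₁) gives C_{B,max}/C_{A0} = (k₁/k₂)^[k₂/(k₂−k₁)].
= (0.0995/0.198)^(0.198/(0.198−0.0995)) = (0.5025)^(2.010) = 0.2508.
C_{B,max} = 0.2508×4.51 = 1.13 mol/L.

1.13 mol/L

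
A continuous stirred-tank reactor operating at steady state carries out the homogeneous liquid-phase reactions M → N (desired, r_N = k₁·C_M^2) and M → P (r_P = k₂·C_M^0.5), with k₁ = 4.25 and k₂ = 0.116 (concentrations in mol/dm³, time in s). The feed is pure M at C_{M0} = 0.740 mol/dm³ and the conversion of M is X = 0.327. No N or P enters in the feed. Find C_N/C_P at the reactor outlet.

Exit C_M = C_{M0}(1−X) = 0.740×0.673 = 0.4980 mol/dm³.
A CSTR operates uniformly at the exit composition, giving r_N = 1.054 and r_P = 0.08186 (each k·C_M^n at C_M = 0.4980).
Overall selectivity = C_N/C_P = r_Nτ/(r_Pτ) = r_N/r_P = 12.9.

12.9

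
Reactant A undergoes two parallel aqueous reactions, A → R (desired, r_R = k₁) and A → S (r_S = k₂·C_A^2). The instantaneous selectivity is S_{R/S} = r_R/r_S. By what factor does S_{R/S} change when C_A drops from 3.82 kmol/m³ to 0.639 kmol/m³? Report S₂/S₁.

S_{R/S} = (k₁/k₂)·C_A^-2, so S₂/S₁ = (C_{A,2}/C_{A,1})^-2.
= (0.639/3.82)^(-2) = (0.1673)^(-2) = 35.7.

35.7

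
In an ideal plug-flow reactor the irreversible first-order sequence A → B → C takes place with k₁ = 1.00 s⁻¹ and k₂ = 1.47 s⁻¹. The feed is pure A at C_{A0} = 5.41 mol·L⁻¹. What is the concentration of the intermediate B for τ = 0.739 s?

1.61 mol·L⁻¹

The intermediate concentration in a first-order A→B→C sequence is C_B = k₁C_{A0}(e^(−k₁τ) − e^(−k₂τ))/(k₂−k₁).
e^(−k₁τ) = e^(−1.00×0.739) = e^(−0.7390) = 0.4776; e^(−k₂τ) = e^(−1.086) = 0.3375.
C_B = 1.00×5.41/(1.47−1.00) × (0.4776−0.3375) = 11.51×0.1401 = 1.613 mol·L⁻¹.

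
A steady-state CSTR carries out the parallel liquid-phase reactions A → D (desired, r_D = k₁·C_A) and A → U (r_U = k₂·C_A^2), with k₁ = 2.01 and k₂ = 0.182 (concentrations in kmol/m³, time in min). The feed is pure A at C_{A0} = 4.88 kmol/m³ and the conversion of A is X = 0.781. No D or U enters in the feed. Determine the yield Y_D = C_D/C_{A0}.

Exit C_A = C_{A0}(1−X) = 4.88×0.219 = 1.069 kmol/m³.
A CSTR operates uniformly at the exit composition, giving r_D = 2.148 and r_U = 0.2079 (each k·C_A^n at C_A = 1.069).
Fraction of consumed A going to D: r_D/(r_D+r_U) = 0.9118.
C_D = 0.9118·C_{A0}·X = 0.9118×4.88×0.781 = 3.48 kmol/m³; Y_D = C_D/C_{A0} = 0.712.

0.712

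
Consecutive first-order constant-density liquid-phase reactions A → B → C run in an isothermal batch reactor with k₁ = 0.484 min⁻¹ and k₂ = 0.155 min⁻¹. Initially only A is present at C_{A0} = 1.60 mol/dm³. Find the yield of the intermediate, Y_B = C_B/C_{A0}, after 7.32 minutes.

0.430

For first-order series with pure A initially, C_B(t) = k₁C_{A0}/(k₂−k₁)·(e^(−k₁t) − e^(−k₂t)).
e^(−k₁t) = e^(−0.484×7.32) = e^(−3.543) = 0.02893; e^(−k₂t) = e^(−1.135) = 0.3216.
C_B = 0.484×1.60/(0.155−0.484) × (0.02893−0.3216) = (-2.354)×(-0.2926) = 0.6888 mol/dm³.
Y_B = C_B/C_{A0} = 0.6888/1.60 = 0.430.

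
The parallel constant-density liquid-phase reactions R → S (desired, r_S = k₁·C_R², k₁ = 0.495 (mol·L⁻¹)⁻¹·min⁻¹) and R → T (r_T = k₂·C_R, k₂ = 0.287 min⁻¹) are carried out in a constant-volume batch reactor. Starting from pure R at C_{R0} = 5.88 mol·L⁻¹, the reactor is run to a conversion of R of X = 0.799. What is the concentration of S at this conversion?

C_R = C_{R0}(1−X) = 1.182 mol·L⁻¹.
Along a PFR/batch, dC_T/dC_R = −r_T/(r_S+r_T) = −k₂/(k₂+k₁·C_R).
Integrating from C_{R0} to C_R: C_T = (0.287/0.495)·ln[(0.287+0.495·5.88)/(0.287+0.495·1.18)] = 0.5798·ln(3.198/0.8720) = 0.7533 mol·L⁻¹.
Then C_S = (C_{R0}−C_R) − C_T = 4.698 − 0.7533 = 3.945 mol·L⁻¹.

3.94 mol·L⁻¹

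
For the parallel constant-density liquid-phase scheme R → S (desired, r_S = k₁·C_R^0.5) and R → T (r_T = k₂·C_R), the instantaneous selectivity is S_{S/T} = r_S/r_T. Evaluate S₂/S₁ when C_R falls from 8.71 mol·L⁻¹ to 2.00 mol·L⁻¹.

2.09

S_{S/T} = (k₁/k₂)·C_R^-0.5, so S₂/S₁ = (C_{R,2}/C_{R,1})^-0.5.
= (2.00/8.71)^(-0.5) = (0.2296)^(-0.5) = 2.09.
Selectivity toward S rises as C_R falls — low-concentration operation is favoured.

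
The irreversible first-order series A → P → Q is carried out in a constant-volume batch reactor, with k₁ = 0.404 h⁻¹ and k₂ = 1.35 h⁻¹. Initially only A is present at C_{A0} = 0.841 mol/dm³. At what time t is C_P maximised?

For first-order series the maximum of C_P occurs at t_opt = ln(k₂/k₁)/(k₂−k₁).
= ln(1.35/0.404)/(1.35−0.404) = ln(3.342)/0.9460 = 1.206/0.9460 = 1.28 h.

1.28 h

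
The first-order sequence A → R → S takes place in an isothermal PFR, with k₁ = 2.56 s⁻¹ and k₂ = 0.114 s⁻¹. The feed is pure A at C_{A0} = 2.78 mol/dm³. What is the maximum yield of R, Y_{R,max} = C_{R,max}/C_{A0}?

0.865

Evaluating C_R at τ_opt = ln(k₂/k₁)/(k₂−k₁) gives C_{R,max}/C_{A0} = (k₁/k₂)^[k₂/(k₂−k₁)].
= (2.56/0.114)^(0.114/(0.114−2.56)) = (22.46)^(-0.04661) = 0.8650.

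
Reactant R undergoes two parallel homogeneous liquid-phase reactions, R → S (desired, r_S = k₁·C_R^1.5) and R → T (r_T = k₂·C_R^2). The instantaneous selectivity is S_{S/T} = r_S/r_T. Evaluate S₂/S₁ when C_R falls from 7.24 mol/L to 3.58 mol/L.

1.42

S_{S/T} = (k₁/k₂)·C_R^-0.5, so S₂/S₁ = (C_{R,2}/C_{R,1})^-0.5.
= (3.58/7.24)^(-0.5) = (0.4945)^(-0.5) = 1.42.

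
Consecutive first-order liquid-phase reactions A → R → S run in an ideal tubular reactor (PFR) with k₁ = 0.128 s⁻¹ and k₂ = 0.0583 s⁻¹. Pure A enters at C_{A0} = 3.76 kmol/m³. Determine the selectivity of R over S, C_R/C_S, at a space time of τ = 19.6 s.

0.905

Solving the coupled first-order balances gives C_R(τ) = [k₁/(k₂−k₁)]·C_{A0}·(e^(−k₁τ) − e^(−k₂τ)).
e^(−k₁τ) = e^(−0.128×19.6) = e^(−2.509) = 0.08137; e^(−k₂τ) = e^(−1.143) = 0.3190.
C_R = 0.128×3.76/(0.0583−0.128) × (0.08137−0.3190) = (-6.905)×(-0.2376) = 1.641 kmol/m³.
C_A = C_{A0}e^(−k₁τ) = 0.3059 kmol/m³, so C_S = C_{A0}−C_A−C_R = 1.813 kmol/m³; C_R/C_S = 0.905.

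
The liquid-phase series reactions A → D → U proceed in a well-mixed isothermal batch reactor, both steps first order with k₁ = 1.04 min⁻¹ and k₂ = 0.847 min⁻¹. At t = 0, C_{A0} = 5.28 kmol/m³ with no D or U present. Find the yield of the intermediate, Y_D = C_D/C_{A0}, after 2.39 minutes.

0.263

Solving the coupled first-order balances gives C_D(t) = [k₁/(k₂−k₁)]·C_{A0}·(e^(−k₁t) − e^(−k₂t)).
e^(−k₁t) = e^(−1.04×2.39) = e^(−2.486) = 0.08328; e^(−k₂t) = e^(−2.024) = 0.1321.
C_D = 1.04×5.28/(0.847−1.04) × (0.08328−0.1321) = (-28.45)×(-0.04881) = 1.389 kmol/m³.
Y_D = C_D/C_{A0} = 1.389/5.28 = 0.263.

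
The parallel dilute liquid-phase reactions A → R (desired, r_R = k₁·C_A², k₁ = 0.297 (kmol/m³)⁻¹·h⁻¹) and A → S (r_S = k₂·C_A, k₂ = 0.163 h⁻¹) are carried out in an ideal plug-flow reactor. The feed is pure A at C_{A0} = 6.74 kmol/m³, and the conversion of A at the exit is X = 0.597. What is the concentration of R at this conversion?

C_A = C_{A0}(1−X) = 2.716 kmol/m³.
Along a PFR/batch, dC_S/dC_A = −r_S/(r_R+r_S) = −k₂/(k₂+k₁·C_A).
Integrating from C_{A0} to C_A: C_S = (0.163/0.297)·ln[(0.163+0.297·6.74)/(0.163+0.297·2.72)] = 0.5488·ln(2.165/0.9697) = 0.4407 kmol/m³.
Then C_R = (C_{A0}−C_A) − C_S = 4.024 − 0.4407 = 3.583 kmol/m³.

3.58 kmol/m³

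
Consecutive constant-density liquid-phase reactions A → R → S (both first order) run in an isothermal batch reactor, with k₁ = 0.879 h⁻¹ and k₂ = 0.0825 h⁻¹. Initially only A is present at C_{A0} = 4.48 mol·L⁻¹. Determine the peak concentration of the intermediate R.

Evaluating C_R at t_opt = ln(k₂/k₁)/(k₂−k₁) gives C_{R,max}/C_{A0} = (k₁/k₂)^[k₂/(k₂−k₁)].
= (0.879/0.0825)^(0.0825/(0.0825−0.879)) = (10.65)^(-0.1036) = 0.7827.
C_{R,max} = 0.7827×4.48 = 3.51 mol·L⁻¹.

3.51 mol·L⁻¹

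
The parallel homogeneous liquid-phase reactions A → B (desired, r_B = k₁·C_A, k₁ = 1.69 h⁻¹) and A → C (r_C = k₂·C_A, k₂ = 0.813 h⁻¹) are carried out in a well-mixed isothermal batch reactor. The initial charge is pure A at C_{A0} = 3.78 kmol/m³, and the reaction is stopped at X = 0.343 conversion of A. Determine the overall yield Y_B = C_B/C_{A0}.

0.232

C_A = C_{A0}(1−X) = 2.483 kmol/m³.
Both paths are first order in A, so the instantaneous fraction to B is constant: dC_B/d(−C_A) = k₁/(k₁+k₂) = 0.6752.
C_B = 0.6752·(C_{A0}−C_A) = 0.6752×1.297 = 0.875 kmol/m³.
Y_B = C_B/C_{A0} = 0.8754/3.78 = 0.232.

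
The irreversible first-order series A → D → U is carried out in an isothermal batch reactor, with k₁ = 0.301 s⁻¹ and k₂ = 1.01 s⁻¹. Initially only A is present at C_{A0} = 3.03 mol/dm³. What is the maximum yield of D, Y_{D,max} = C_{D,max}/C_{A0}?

0.178

For a first-order series the maximum intermediate yield is C_{D,max}/C_{A0} = (k₁/k₂)^[k₂/(k₂−k₁)].
= (0.301/1.01)^(1.01/(1.01−0.301)) = (0.2980)^(1.425) = 0.1783.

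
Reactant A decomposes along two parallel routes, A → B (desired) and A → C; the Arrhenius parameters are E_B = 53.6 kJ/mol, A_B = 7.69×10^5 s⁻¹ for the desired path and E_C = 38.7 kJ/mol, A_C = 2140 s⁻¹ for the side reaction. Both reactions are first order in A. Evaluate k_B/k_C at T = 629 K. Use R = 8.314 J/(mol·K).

With equal orders, S_{B/C} = k_B/k_C = (A_B/A_C)·exp[(E_C−E_B)/(RT)].
(E_C−E_B)/(RT) = (38.7−53.6)×10³/(8.314×629) = -14900/5230 = -2.849.
k_B/k_C = (7.69×10^5/2140)·exp(-2.849) = 359.3 × 0.05789 = 20.8.

20.8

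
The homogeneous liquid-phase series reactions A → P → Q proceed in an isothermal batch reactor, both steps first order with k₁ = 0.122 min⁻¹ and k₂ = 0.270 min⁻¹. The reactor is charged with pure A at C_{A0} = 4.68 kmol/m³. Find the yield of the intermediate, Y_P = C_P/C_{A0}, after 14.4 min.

0.125

Solving the coupled first-order balances gives C_P(t) = [k₁/(k₂−k₁)]·C_{A0}·(e^(−k₁t) − e^(−k₂t)).
e^(−k₁t) = e^(−0.122×14.4) = e^(−1.757) = 0.1726; e^(−k₂t) = e^(−3.888) = 0.02049.
C_P = 0.122×4.68/(0.270−0.122) × (0.1726−0.02049) = 3.858×0.1521 = 0.5868 kmol/m³.
Y_P = C_P/C_{A0} = 0.5868/4.68 = 0.125.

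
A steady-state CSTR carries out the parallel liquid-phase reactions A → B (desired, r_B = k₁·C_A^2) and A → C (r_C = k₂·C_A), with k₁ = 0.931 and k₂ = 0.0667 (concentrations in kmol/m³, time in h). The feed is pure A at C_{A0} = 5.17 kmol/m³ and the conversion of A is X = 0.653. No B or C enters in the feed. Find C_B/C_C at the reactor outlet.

Exit C_A = C_{A0}(1−X) = 5.17×0.347 = 1.794 kmol/m³.
A CSTR operates uniformly at the exit composition, giving r_B = 2.996 and r_C = 0.1197 (each k·C_A^n at C_A = 1.794).
Overall selectivity = C_B/C_C = r_Bτ/(r_Cτ) = r_B/r_C = 25.0.

25.0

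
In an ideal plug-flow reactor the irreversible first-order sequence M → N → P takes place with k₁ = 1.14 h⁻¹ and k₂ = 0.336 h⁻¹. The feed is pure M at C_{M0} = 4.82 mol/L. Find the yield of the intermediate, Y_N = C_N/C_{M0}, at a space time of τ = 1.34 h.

Solving the coupled first-order balances gives C_N(τ) = [k₁/(k₂−k₁)]·C_{M0}·(e^(−k₁τ) − e^(−k₂τ)).
e^(−k₁τ) = e^(−1.14×1.34) = e^(−1.528) = 0.2171; e^(−k₂τ) = e^(−0.4502) = 0.6375.
C_N = 1.14×4.82/(0.336−1.14) × (0.2171−0.6375) = (-6.834)×(-0.4204) = 2.873 mol/L.
Y_N = C_N/C_{M0} = 2.873/4.82 = 0.596.

0.596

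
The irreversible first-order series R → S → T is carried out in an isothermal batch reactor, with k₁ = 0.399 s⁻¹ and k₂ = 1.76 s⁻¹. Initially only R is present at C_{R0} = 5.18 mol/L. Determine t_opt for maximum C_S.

1.09 s

For first-order series the maximum of C_S occurs at t_opt = ln(k₂/k₁)/(k₂−k₁).
= ln(1.76/0.399)/(1.76−0.399) = ln(4.411)/1.361 = 1.484/1.361 = 1.09 s.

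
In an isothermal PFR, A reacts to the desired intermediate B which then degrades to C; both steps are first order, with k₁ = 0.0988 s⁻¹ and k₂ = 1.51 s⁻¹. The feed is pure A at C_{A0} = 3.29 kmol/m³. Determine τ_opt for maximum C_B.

1.93 s

The intermediate peaks when r₁ = r₂, i.e. k₁e^(−k₁τ) = k₂e^(−k₂τ), giving τ_opt = ln(k₂/k₁)/(k₂−k₁).
= ln(1.51/0.0988)/(1.51−0.0988) = ln(15.28)/1.411 = 2.727/1.411 = 1.93 s.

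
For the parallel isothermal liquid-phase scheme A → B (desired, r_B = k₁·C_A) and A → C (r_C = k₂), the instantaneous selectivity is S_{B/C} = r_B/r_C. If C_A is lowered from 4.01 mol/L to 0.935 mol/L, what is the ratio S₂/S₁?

S_{B/C} = (k₁/k₂)·C_A, so S₂/S₁ = (C_{A,2}/C_{A,1}).
= 0.935/4.01 = 0.233.

0.233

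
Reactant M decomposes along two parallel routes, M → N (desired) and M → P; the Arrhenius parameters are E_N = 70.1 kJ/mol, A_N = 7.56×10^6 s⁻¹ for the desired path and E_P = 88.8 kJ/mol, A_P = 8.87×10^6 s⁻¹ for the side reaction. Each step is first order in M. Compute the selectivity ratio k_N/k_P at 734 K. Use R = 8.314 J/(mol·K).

Since both paths have the same order in M, the concentration cancels and S_{N/P} = k_N/k_P = (A_N/A_P)·exp[(E_P−E_N)/(RT)].
(E_P−E_N)/(RT) = (88.8−70.1)×10³/(8.314×734) = 18700/6102 = 3.064.
k_N/k_P = (7.56×10^6/8.87×10^6)·exp(3.064) = 0.8523 × 21.42 = 18.3.

18.3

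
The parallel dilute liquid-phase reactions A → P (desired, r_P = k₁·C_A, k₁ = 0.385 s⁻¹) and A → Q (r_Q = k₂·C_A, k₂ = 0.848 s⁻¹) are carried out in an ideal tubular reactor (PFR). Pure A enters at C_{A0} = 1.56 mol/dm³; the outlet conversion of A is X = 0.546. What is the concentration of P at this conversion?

0.266 mol/dm³

C_A = C_{A0}(1−X) = 0.7082 mol/dm³.
Both paths are first order in A, so the instantaneous fraction to P is constant: dC_P/d(−C_A) = k₁/(k₁+k₂) = 0.3122.
C_P = 0.3122·(C_{A0}−C_A) = 0.3122×0.8518 = 0.266 mol/dm³.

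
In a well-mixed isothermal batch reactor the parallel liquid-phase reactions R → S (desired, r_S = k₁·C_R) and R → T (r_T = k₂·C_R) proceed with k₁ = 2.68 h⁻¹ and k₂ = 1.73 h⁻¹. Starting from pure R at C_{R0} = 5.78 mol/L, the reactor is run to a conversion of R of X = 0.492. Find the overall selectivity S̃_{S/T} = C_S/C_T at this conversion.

C_R = C_{R0}(1−X) = 2.936 mol/L.
Both paths are first order in R, so the instantaneous fraction to S is constant: dC_S/d(−C_R) = k₁/(k₁+k₂) = 0.6077.
C_S = 0.6077·(C_{R0}−C_R) = 0.6077×2.844 = 1.73 mol/L.
C_T = (C_{R0}−C_R)−C_S = 1.116 mol/L; S̃_{S/T} = 1.728/1.116 = 1.55.

1.55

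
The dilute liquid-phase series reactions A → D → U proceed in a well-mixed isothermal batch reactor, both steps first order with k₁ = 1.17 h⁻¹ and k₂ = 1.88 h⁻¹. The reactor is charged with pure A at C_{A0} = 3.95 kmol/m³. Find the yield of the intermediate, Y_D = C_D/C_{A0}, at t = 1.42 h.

For first-order series with pure A initially, C_D(t) = k₁C_{A0}/(k₂−k₁)·(e^(−k₁t) − e^(−k₂t)).
e^(−k₁t) = e^(−1.17×1.42) = e^(−1.661) = 0.1899; e^(−k₂t) = e^(−2.670) = 0.06928.
C_D = 1.17×3.95/(1.88−1.17) × (0.1899−0.06928) = 6.509×0.1206 = 0.7850 kmol/m³.
Y_D = C_D/C_{A0} = 0.7850/3.95 = 0.199.

0.199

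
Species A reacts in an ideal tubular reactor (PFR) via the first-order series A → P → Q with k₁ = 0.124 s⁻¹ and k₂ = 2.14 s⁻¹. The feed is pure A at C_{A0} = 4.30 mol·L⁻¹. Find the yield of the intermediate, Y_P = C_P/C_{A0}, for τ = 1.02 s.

The intermediate concentration in a first-order A→B→C sequence is C_P = k₁C_{A0}(e^(−k₁τ) − e^(−k₂τ))/(k₂−k₁).
e^(−k₁τ) = e^(−0.124×1.02) = e^(−0.1265) = 0.8812; e^(−k₂τ) = e^(−2.183) = 0.1127.
C_P = 0.124×4.30/(2.14−0.124) × (0.8812−0.1127) = 0.2645×0.7685 = 0.2032 mol·L⁻¹.
Y_P = C_P/C_{A0} = 0.2032/4.30 = 0.0473.

0.0473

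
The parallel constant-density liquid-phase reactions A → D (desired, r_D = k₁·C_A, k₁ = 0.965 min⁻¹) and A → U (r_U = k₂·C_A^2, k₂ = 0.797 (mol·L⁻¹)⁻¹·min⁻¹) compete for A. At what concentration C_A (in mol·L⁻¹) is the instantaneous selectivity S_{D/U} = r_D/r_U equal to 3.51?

0.345 mol·L⁻¹

S_{D/U} = (k₁/k₂)·C_A⁻¹ ⇒ C_A = (S·k₂/k₁)^(-1).
= (3.51×0.797/0.965)^(-1) = (2.899)^(-1) = 0.345 mol·L⁻¹.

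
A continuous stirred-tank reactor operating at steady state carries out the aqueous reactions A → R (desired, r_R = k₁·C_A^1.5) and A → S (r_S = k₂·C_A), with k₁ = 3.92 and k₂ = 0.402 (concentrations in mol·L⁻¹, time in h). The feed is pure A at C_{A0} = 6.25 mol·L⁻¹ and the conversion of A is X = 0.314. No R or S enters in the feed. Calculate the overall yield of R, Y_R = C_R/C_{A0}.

Exit C_A = C_{A0}(1−X) = 6.25×0.686 = 4.287 mol·L⁻¹.
A CSTR operates uniformly at the exit composition, giving r_R = 34.80 and r_S = 1.724 (each k·C_A^n at C_A = 4.287).
Fraction of consumed A going to R: r_R/(r_R+r_S) = 0.9528.
C_R = 0.9528·C_{A0}·X = 0.9528×6.25×0.314 = 1.87 mol·L⁻¹; Y_R = C_R/C_{A0} = 0.299.

0.299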